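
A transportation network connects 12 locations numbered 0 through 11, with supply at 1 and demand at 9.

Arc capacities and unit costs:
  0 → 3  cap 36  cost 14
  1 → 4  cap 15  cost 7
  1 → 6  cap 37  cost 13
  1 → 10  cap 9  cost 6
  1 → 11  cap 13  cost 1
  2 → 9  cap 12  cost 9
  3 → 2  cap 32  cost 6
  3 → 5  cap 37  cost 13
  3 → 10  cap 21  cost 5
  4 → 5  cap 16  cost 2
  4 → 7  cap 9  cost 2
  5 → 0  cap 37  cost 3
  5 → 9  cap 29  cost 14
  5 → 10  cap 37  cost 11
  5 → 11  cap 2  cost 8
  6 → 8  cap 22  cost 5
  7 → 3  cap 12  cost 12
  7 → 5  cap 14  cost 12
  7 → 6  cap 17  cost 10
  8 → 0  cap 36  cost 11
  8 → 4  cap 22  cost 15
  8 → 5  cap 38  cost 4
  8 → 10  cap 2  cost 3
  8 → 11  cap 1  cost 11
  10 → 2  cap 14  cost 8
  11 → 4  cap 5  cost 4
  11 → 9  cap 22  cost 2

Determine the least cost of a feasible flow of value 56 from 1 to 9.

Minimum cost for 56 units: 1266

shortest-cost path #1: 1→11→9 push 13 @ unit cost 3 (adds 39)
shortest-cost path #2: 1→4→5→11→9 push 2 @ unit cost 19 (adds 38)
shortest-cost path #3: 1→4→5→9 push 13 @ unit cost 23 (adds 299)
shortest-cost path #4: 1→10→2→9 push 9 @ unit cost 23 (adds 207)
shortest-cost path #5: 1→6→8→11→9 push 1 @ unit cost 31 (adds 31)
shortest-cost path #6: 1→6→8→5→9 push 16 @ unit cost 36 (adds 576)
shortest-cost path #7: 1→6→8→10→2→9 push 2 @ unit cost 38 (adds 76)
total cost = 1266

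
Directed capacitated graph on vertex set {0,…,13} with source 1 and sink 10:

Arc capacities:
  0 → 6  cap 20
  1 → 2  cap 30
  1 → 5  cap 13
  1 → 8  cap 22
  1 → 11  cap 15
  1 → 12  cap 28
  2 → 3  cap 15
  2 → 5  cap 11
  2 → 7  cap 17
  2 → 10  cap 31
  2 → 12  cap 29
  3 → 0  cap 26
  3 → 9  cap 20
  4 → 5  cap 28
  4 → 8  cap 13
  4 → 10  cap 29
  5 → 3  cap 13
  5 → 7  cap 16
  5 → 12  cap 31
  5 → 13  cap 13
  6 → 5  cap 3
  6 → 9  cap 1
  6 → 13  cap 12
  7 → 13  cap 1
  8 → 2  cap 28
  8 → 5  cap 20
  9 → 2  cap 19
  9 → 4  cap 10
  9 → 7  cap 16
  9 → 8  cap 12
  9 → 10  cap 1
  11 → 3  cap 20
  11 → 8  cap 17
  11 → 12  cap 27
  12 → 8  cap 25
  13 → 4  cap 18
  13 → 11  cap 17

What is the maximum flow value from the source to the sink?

Maximum flow value: 60

augment #1: 1→2→10 bottleneck 30, total now 30
augment #2: 1→8→2→10 bottleneck 1, total now 31
augment #3: 1→5→3→9→10 bottleneck 1, total now 32
augment #4: 1→5→13→4→10 bottleneck 12, total now 44
augment #5: 1→8→5→13→4→10 bottleneck 1, total now 45
augment #6: 1→11→3→9→4→10 bottleneck 10, total now 55
augment #7: 1→8→2→7→13→4→10 bottleneck 1, total now 56
augment #8: 1→11→3→0→6→13→4→10 bottleneck 4, total now 60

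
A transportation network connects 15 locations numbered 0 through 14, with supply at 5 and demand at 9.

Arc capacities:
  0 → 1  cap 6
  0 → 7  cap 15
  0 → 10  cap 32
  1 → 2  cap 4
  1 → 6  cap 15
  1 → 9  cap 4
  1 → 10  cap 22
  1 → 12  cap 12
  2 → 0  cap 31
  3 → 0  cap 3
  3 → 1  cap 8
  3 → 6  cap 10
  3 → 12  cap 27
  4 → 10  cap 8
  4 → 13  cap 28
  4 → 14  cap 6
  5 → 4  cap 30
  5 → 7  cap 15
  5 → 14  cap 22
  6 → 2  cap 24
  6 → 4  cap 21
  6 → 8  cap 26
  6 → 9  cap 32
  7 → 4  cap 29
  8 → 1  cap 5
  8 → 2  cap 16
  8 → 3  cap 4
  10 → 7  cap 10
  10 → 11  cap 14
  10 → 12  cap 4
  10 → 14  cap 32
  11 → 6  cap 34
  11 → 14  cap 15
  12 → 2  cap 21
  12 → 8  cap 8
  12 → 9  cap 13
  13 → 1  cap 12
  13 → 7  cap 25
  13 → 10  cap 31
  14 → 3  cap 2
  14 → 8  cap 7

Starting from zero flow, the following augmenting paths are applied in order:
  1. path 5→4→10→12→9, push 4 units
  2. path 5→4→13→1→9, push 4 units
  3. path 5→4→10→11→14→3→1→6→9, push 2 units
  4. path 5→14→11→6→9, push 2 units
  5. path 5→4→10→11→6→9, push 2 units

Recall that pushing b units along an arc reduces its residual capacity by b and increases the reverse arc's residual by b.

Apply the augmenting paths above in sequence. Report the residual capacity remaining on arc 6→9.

after path 1 (5→4→10→12→9, push 4): res(6,9)=32
after path 2 (5→4→13→1→9, push 4): res(6,9)=32
after path 3 (5→4→10→11→14→3→1→6→9, push 2): res(6,9)=30
after path 4 (5→14→11→6→9, push 2): res(6,9)=28
after path 5 (5→4→10→11→6→9, push 2): res(6,9)=26

Residual capacity of (6,9): 26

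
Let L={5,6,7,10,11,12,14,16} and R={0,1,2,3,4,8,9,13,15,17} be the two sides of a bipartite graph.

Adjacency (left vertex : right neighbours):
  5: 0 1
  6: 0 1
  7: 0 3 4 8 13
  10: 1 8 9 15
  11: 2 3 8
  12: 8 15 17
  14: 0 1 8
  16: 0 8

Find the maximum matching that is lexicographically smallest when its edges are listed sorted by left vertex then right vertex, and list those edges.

|M| = 7 (so the lex-smallest maximum matching has 7 edges)
process left vertices in ascending order; for each, take the smallest-labelled available neighbour that still permits 7 edges overall, or leave it unmatched if none does
lex-smallest matching: {5-0, 6-1, 7-3, 10-9, 11-2, 12-15, 14-8}

Lex-smallest maximum matching: {(5,0), (6,1), (7,3), (10,9), (11,2), (12,15), (14,8)}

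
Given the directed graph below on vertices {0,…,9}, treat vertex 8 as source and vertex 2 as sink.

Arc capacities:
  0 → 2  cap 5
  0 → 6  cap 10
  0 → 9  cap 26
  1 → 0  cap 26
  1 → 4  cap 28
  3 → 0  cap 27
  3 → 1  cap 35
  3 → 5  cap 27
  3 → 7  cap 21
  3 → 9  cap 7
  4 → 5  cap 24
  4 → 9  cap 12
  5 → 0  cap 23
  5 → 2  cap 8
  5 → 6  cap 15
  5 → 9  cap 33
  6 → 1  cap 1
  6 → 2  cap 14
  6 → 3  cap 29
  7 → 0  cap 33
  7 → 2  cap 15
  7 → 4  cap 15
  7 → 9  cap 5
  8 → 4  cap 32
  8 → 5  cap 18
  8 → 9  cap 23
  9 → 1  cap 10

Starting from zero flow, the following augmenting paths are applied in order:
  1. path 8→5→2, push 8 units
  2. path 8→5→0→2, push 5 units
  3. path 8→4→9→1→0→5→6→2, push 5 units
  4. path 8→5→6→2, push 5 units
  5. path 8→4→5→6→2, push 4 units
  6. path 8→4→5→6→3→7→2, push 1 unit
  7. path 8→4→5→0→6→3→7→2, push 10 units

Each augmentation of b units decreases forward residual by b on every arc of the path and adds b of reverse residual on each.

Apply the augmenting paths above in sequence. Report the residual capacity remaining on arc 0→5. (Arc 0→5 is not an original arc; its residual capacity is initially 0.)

after path 1 (8→5→2, push 8): res(0,5)=0
after path 2 (8→5→0→2, push 5): res(0,5)=5
after path 3 (8→4→9→1→0→5→6→2, push 5): res(0,5)=0
after path 4 (8→5→6→2, push 5): res(0,5)=0
after path 5 (8→4→5→6→2, push 4): res(0,5)=0
after path 6 (8→4→5→6→3→7→2, push 1): res(0,5)=0
after path 7 (8→4→5→0→6→3→7→2, push 10): res(0,5)=10

Residual capacity of (0,5): 10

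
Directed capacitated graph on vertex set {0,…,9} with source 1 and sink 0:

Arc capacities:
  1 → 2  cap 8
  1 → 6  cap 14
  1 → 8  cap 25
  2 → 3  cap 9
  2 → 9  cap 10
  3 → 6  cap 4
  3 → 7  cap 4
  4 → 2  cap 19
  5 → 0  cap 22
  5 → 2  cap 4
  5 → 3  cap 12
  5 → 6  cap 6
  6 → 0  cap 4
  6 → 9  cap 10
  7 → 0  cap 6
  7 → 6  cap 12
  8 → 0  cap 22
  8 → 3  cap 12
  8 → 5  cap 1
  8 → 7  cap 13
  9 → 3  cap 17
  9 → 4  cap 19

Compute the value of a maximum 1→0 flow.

augment #1: 1→6→0 bottleneck 4, total now 4
augment #2: 1→8→0 bottleneck 22, total now 26
augment #3: 1→8→5→0 bottleneck 1, total now 27
augment #4: 1→8→7→0 bottleneck 2, total now 29
augment #5: 1→2→3→7→0 bottleneck 4, total now 33

Maximum flow value: 33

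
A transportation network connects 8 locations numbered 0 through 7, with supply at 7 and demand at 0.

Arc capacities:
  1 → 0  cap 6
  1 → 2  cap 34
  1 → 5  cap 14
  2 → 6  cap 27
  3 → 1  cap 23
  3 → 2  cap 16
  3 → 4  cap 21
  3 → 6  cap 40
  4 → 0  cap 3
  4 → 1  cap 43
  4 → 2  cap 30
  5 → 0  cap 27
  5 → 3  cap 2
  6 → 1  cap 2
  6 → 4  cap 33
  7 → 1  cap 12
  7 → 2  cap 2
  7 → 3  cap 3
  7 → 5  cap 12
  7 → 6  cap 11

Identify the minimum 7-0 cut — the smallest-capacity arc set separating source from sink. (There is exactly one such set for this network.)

augment #1: 7→1→0 push 6
augment #2: 7→5→0 push 12
augment #3: 7→1→5→0 push 6
augment #4: 7→3→4→0 push 3
augment #5: 7→6→1→5→0 push 2
augment #6: 7→6→4→1→5→0 push 6
max flow = 35; residual-reachable set from 7 gives S-side
cut edges (S→T): {(1,0), (1,5), (4,0), (7,5)} total cap 35

Min-cut arcs: {(1,0), (1,5), (4,0), (7,5)} (total capacity 35)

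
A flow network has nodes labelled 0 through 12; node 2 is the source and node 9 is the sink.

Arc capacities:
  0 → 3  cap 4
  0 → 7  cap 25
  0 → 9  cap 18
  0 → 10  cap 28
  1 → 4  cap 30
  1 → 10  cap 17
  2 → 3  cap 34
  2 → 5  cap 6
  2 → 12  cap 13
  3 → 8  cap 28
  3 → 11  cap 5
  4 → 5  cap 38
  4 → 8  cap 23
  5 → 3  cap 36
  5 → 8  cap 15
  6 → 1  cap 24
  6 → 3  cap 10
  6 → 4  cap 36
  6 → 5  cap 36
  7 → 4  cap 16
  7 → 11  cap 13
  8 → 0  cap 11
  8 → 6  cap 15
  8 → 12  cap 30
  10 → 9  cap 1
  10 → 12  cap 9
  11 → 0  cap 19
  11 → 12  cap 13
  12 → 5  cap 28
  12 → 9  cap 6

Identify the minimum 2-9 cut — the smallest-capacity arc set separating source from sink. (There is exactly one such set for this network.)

Min-cut arcs: {(3,11), (8,0), (10,9), (12,9)} (total capacity 23)

augment #1: 2→12→9 push 6
augment #2: 2→3→8→0→9 push 11
augment #3: 2→3→11→0→9 push 5
augment #4: 2→3→8→6→1→10→9 push 1
max flow = 23; residual-reachable set from 2 gives S-side
cut edges (S→T): {(3,11), (8,0), (10,9), (12,9)} total cap 23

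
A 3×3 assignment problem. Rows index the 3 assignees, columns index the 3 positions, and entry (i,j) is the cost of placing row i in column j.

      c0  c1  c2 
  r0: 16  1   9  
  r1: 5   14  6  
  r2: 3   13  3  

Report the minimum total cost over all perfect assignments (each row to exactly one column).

optimal assignment: row0→col1 (cost 1), row1→col0 (cost 5), row2→col2 (cost 3)
total = 1 + 5 + 3 = 9

Minimum assignment cost: 9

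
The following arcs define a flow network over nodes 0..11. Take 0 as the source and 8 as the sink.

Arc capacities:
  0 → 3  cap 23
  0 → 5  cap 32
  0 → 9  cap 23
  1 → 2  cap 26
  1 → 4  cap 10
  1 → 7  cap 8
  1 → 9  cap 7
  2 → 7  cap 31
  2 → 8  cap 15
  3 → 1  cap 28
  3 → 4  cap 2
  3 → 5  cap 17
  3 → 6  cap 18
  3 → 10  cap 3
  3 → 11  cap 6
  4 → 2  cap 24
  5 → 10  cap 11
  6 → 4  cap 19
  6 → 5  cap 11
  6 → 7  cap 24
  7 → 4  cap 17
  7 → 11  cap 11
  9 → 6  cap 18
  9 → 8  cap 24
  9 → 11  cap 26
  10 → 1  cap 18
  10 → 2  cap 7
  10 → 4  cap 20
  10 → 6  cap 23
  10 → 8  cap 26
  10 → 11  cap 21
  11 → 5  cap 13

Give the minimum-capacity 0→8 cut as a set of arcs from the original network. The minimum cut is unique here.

augment #1: 0→9→8 push 23
augment #2: 0→3→10→8 push 3
augment #3: 0→5→10→8 push 11
augment #4: 0→3→1→2→8 push 15
augment #5: 0→3→1→9→8 push 1
max flow = 53; residual-reachable set from 0 gives S-side
cut edges (S→T): {(2,8), (3,10), (5,10), (9,8)} total cap 53

Min-cut arcs: {(2,8), (3,10), (5,10), (9,8)} (total capacity 53)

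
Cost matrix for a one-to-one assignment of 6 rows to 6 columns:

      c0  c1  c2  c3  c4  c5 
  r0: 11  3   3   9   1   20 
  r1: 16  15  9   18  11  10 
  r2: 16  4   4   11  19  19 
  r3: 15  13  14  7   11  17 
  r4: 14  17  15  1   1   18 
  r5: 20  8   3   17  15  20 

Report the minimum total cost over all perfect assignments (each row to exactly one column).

optimal assignment: row0→col4 (cost 1), row1→col5 (cost 10), row2→col1 (cost 4), row3→col0 (cost 15), row4→col3 (cost 1), row5→col2 (cost 3)
total = 1 + 10 + 4 + 15 + 1 + 3 = 34

Minimum assignment cost: 34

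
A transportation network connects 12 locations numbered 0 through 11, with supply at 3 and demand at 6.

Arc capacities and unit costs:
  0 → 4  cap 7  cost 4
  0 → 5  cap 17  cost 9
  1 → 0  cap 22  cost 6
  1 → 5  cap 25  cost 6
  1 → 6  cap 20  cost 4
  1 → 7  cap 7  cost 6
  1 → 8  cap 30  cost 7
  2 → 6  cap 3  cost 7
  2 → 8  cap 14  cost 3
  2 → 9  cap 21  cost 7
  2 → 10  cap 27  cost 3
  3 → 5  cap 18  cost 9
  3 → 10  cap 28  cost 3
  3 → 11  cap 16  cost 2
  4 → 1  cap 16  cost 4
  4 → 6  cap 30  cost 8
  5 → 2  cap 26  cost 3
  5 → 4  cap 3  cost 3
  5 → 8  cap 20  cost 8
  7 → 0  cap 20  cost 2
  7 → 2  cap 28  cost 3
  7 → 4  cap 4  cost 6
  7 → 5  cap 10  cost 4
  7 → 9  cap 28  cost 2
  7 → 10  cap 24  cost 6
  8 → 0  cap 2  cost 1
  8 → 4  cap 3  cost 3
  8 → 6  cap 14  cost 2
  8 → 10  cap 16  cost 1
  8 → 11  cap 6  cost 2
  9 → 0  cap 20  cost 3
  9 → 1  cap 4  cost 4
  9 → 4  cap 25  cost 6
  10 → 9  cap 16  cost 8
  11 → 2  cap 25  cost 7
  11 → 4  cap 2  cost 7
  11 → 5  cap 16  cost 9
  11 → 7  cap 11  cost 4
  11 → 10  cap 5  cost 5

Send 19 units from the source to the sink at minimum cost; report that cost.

shortest-cost path #1: 3→11→2→8→6 push 14 @ unit cost 14 (adds 196)
shortest-cost path #2: 3→11→2→6 push 2 @ unit cost 16 (adds 32)
shortest-cost path #3: 3→5→2→6 push 1 @ unit cost 19 (adds 19)
shortest-cost path #4: 3→10→9→1→6 push 2 @ unit cost 19 (adds 38)
total cost = 285

Minimum cost for 19 units: 285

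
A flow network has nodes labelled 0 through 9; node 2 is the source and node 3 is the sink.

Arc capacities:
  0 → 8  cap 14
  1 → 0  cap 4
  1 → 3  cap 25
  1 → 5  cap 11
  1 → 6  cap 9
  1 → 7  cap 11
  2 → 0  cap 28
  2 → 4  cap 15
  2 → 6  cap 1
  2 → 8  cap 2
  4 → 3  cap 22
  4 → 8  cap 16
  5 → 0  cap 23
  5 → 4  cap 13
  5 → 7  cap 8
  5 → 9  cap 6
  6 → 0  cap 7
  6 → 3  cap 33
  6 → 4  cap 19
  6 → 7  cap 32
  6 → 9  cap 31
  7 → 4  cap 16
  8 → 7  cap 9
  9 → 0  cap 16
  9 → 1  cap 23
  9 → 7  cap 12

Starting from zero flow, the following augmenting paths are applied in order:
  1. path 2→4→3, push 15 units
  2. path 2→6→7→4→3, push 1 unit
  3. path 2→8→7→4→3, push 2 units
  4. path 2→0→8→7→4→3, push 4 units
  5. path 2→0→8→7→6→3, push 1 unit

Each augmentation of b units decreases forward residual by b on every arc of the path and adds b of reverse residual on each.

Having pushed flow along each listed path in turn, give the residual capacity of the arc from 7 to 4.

Residual capacity of (7,4): 9

after path 1 (2→4→3, push 15): res(7,4)=16
after path 2 (2→6→7→4→3, push 1): res(7,4)=15
after path 3 (2→8→7→4→3, push 2): res(7,4)=13
after path 4 (2→0→8→7→4→3, push 4): res(7,4)=9
after path 5 (2→0→8→7→6→3, push 1): res(7,4)=9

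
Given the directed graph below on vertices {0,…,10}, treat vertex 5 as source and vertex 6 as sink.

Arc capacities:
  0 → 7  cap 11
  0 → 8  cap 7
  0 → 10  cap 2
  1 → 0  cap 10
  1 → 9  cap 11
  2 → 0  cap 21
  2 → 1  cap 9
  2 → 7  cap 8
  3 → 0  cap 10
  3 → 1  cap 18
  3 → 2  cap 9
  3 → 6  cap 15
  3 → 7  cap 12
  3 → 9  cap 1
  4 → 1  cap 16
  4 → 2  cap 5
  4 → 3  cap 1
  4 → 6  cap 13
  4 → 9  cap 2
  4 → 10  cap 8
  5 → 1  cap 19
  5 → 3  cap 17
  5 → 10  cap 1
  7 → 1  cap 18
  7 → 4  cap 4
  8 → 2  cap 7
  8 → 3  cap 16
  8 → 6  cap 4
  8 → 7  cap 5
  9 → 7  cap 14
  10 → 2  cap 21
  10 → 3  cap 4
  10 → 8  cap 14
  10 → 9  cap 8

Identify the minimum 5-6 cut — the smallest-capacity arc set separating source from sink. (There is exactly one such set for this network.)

augment #1: 5→3→6 push 15
augment #2: 5→10→8→6 push 1
augment #3: 5→1→0→8→6 push 3
augment #4: 5→3→7→4→6 push 2
augment #5: 5→1→0→7→4→6 push 2
max flow = 23; residual-reachable set from 5 gives S-side
cut edges (S→T): {(3,6), (7,4), (8,6)} total cap 23

Min-cut arcs: {(3,6), (7,4), (8,6)} (total capacity 23)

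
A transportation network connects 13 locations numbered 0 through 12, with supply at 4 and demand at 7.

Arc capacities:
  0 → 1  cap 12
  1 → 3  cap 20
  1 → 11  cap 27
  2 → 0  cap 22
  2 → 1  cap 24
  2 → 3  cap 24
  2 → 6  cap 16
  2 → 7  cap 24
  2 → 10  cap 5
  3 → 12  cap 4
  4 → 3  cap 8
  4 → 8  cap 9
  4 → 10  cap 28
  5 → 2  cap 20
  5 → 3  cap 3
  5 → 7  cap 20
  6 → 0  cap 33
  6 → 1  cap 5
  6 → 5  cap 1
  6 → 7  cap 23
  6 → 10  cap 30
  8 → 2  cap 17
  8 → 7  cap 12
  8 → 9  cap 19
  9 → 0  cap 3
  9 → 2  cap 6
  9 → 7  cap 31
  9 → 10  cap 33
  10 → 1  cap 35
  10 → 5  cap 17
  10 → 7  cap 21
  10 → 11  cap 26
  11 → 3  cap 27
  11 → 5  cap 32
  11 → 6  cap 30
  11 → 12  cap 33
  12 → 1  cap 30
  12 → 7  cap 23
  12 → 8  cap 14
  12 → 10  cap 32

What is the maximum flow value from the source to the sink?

Maximum flow value: 41

augment #1: 4→8→7 bottleneck 9, total now 9
augment #2: 4→10→7 bottleneck 21, total now 30
augment #3: 4→3→12→7 bottleneck 4, total now 34
augment #4: 4→10→5→7 bottleneck 7, total now 41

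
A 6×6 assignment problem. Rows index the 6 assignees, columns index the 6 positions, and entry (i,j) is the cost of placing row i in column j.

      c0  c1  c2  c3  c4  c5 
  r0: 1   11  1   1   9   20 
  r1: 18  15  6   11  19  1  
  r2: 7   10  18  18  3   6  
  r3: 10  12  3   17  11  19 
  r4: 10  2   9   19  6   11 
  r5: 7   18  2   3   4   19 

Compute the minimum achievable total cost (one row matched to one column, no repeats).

optimal assignment: row0→col0 (cost 1), row1→col5 (cost 1), row2→col4 (cost 3), row3→col2 (cost 3), row4→col1 (cost 2), row5→col3 (cost 3)
total = 1 + 1 + 3 + 3 + 2 + 3 = 13

Minimum assignment cost: 13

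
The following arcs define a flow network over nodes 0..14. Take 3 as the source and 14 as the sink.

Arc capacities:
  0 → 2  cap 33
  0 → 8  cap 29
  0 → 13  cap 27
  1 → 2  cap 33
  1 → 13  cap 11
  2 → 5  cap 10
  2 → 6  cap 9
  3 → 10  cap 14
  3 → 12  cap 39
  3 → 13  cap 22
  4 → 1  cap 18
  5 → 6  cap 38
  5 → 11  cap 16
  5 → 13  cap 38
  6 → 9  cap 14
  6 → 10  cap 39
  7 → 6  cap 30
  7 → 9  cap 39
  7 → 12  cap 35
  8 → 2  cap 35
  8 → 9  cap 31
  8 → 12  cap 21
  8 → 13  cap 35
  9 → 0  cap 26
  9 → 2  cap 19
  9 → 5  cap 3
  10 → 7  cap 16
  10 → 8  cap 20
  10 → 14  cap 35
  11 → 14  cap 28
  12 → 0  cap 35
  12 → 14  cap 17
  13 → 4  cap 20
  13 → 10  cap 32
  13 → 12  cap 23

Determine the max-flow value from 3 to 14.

augment #1: 3→10→14 bottleneck 14, total now 14
augment #2: 3→12→14 bottleneck 17, total now 31
augment #3: 3→13→10→14 bottleneck 21, total now 52
augment #4: 3→12→0→2→5→11→14 bottleneck 10, total now 62
augment #5: 3→12→0→8→9→5→11→14 bottleneck 3, total now 65

Maximum flow value: 65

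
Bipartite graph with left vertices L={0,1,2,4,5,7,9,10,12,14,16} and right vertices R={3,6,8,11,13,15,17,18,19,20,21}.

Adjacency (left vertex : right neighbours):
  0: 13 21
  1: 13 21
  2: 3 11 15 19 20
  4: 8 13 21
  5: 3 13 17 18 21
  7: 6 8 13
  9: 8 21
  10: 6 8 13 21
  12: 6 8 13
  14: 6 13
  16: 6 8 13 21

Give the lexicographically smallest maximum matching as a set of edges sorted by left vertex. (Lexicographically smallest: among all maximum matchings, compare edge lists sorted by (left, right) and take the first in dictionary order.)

|M| = 6 (so the lex-smallest maximum matching has 6 edges)
process left vertices in ascending order; for each, take the smallest-labelled available neighbour that still permits 6 edges overall, or leave it unmatched if none does
lex-smallest matching: {0-13, 1-21, 2-3, 4-8, 5-17, 7-6}

Lex-smallest maximum matching: {(0,13), (1,21), (2,3), (4,8), (5,17), (7,6)}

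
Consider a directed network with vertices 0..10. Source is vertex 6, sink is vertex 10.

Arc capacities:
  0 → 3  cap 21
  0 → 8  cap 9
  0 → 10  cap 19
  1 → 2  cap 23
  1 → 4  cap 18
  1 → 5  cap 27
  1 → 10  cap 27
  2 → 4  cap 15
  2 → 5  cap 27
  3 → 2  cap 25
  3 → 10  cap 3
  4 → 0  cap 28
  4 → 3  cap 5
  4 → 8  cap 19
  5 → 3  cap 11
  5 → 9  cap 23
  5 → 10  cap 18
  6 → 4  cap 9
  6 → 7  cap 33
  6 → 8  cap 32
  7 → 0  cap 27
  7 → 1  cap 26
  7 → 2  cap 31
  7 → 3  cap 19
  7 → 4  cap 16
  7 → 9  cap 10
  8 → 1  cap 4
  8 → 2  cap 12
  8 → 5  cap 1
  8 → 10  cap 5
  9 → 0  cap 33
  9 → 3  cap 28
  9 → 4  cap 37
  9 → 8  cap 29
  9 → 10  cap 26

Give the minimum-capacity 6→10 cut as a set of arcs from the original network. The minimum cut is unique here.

augment #1: 6→8→10 push 5
augment #2: 6→4→0→10 push 9
augment #3: 6→7→0→10 push 10
augment #4: 6→7→1→10 push 23
augment #5: 6→8→1→10 push 4
augment #6: 6→8→5→10 push 1
augment #7: 6→8→2→5→10 push 12
max flow = 64; residual-reachable set from 6 gives S-side
cut edges (S→T): {(6,4), (6,7), (8,1), (8,2), (8,5), (8,10)} total cap 64

Min-cut arcs: {(6,4), (6,7), (8,1), (8,2), (8,5), (8,10)} (total capacity 64)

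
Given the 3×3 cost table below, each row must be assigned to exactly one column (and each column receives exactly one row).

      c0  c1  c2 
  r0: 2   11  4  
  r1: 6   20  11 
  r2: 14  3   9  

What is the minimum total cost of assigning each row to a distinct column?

Minimum assignment cost: 13

optimal assignment: row0→col2 (cost 4), row1→col0 (cost 6), row2→col1 (cost 3)
total = 4 + 6 + 3 = 13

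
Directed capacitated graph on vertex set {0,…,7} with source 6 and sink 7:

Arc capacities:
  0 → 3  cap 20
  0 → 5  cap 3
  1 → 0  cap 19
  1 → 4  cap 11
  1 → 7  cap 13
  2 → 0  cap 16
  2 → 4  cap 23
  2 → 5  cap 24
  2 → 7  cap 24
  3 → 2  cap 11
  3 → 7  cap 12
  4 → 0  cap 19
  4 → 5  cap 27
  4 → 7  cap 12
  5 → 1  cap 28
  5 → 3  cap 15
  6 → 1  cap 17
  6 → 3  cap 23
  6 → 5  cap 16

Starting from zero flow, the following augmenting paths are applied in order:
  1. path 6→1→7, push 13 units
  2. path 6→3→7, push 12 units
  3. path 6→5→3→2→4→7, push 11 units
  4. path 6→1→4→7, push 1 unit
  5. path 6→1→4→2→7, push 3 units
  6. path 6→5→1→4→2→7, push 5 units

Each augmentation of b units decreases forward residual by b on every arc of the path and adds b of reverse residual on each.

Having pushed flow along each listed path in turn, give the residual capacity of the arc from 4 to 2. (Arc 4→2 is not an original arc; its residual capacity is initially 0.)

Residual capacity of (4,2): 3

after path 1 (6→1→7, push 13): res(4,2)=0
after path 2 (6→3→7, push 12): res(4,2)=0
after path 3 (6→5→3→2→4→7, push 11): res(4,2)=11
after path 4 (6→1→4→7, push 1): res(4,2)=11
after path 5 (6→1→4→2→7, push 3): res(4,2)=8
after path 6 (6→5→1→4→2→7, push 5): res(4,2)=3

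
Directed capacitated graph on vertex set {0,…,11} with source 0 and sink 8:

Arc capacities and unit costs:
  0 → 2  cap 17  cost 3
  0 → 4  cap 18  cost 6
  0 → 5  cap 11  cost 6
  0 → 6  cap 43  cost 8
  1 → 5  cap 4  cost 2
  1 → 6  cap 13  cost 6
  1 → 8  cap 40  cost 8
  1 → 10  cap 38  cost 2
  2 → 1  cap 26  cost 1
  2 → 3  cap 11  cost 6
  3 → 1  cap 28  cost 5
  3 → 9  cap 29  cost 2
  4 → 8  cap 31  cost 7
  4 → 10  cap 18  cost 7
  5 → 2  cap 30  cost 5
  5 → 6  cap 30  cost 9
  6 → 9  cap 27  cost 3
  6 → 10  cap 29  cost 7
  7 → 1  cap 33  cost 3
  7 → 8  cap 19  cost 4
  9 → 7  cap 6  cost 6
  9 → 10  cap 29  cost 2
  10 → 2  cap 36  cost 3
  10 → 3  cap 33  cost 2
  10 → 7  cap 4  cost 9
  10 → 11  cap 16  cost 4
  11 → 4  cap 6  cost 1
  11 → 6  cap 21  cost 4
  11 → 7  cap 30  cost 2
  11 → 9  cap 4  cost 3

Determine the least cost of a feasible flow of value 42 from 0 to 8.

Minimum cost for 42 units: 578

shortest-cost path #1: 0→2→1→8 push 17 @ unit cost 12 (adds 204)
shortest-cost path #2: 0→4→8 push 18 @ unit cost 13 (adds 234)
shortest-cost path #3: 0→5→2→1→8 push 7 @ unit cost 20 (adds 140)
total cost = 578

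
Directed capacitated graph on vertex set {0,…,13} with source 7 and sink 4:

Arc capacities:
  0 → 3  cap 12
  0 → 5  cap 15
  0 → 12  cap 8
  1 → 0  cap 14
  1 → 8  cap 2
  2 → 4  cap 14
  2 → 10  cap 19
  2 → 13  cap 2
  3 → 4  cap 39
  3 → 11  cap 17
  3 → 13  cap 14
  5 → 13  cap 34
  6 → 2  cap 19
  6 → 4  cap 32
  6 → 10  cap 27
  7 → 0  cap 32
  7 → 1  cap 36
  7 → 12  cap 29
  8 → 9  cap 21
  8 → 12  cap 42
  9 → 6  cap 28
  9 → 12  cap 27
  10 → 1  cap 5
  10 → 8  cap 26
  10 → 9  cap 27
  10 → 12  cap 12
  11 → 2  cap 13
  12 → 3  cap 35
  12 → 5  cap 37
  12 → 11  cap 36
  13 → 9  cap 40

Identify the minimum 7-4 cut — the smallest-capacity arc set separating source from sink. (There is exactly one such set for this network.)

Min-cut arcs: {(0,3), (0,5), (0,12), (1,8), (7,12)} (total capacity 66)

augment #1: 7→0→3→4 push 12
augment #2: 7→12→3→4 push 27
augment #3: 7→12→11→2→4 push 2
augment #4: 7→0→12→11→2→4 push 8
augment #5: 7→1→8→9→6→4 push 2
augment #6: 7→0→5→13→9→6→4 push 12
augment #7: 7→1→0→5→13→9→6→4 push 3
max flow = 66; residual-reachable set from 7 gives S-side
cut edges (S→T): {(0,3), (0,5), (0,12), (1,8), (7,12)} total cap 66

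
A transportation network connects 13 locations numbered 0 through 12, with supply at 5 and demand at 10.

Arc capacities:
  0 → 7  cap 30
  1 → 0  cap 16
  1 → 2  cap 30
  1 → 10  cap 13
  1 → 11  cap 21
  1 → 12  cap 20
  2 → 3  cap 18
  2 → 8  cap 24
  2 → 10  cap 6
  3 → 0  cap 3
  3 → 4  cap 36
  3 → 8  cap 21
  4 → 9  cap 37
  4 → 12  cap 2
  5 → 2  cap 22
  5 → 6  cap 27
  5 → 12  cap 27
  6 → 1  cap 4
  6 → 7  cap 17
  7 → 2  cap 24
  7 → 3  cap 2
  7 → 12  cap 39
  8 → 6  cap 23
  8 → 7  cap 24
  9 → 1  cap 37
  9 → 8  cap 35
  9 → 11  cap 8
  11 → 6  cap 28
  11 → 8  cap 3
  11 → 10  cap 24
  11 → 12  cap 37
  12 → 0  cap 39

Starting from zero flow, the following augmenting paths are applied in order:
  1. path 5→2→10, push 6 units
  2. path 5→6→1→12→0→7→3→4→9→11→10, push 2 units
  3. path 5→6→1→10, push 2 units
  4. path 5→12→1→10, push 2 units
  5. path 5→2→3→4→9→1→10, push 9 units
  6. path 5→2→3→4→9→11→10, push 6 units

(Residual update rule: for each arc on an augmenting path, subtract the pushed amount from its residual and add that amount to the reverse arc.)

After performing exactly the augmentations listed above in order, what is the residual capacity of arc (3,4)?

after path 1 (5→2→10, push 6): res(3,4)=36
after path 2 (5→6→1→12→0→7→3→4→9→11→10, push 2): res(3,4)=34
after path 3 (5→6→1→10, push 2): res(3,4)=34
after path 4 (5→12→1→10, push 2): res(3,4)=34
after path 5 (5→2→3→4→9→1→10, push 9): res(3,4)=25
after path 6 (5→2→3→4→9→11→10, push 6): res(3,4)=19

Residual capacity of (3,4): 19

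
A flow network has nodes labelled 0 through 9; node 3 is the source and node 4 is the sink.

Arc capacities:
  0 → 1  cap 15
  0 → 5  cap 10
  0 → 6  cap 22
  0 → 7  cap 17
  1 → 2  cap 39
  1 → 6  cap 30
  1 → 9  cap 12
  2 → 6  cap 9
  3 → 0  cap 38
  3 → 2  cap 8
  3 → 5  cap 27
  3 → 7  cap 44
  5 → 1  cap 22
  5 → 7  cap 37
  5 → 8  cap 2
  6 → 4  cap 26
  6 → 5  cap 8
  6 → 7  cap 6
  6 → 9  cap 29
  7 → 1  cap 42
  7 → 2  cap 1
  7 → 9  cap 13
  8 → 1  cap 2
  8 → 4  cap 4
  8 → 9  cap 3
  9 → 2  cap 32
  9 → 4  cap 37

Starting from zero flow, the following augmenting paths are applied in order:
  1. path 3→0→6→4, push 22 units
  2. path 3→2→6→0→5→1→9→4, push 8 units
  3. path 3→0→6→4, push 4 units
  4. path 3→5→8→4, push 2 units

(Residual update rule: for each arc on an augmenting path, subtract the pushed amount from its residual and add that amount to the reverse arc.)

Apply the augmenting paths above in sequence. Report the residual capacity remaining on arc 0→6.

Residual capacity of (0,6): 4

after path 1 (3→0→6→4, push 22): res(0,6)=0
after path 2 (3→2→6→0→5→1→9→4, push 8): res(0,6)=8
after path 3 (3→0→6→4, push 4): res(0,6)=4
after path 4 (3→5→8→4, push 2): res(0,6)=4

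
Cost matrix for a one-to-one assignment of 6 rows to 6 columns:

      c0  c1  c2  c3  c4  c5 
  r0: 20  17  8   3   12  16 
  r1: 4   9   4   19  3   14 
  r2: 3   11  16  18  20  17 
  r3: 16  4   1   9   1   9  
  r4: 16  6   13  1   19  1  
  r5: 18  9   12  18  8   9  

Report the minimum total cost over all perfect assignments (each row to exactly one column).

Minimum assignment cost: 20

optimal assignment: row0→col3 (cost 3), row1→col4 (cost 3), row2→col0 (cost 3), row3→col2 (cost 1), row4→col5 (cost 1), row5→col1 (cost 9)
total = 3 + 3 + 3 + 1 + 1 + 9 = 20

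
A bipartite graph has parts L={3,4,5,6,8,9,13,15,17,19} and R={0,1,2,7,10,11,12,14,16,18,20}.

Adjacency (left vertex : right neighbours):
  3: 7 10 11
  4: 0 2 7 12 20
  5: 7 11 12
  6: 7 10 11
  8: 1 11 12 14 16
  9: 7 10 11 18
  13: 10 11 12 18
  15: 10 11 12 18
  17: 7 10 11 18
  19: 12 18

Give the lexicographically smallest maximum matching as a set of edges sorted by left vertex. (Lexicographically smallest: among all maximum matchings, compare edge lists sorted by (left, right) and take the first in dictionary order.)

Lex-smallest maximum matching: {(3,7), (4,0), (5,11), (6,10), (8,1), (9,18), (13,12)}

|M| = 7 (so the lex-smallest maximum matching has 7 edges)
process left vertices in ascending order; for each, take the smallest-labelled available neighbour that still permits 7 edges overall, or leave it unmatched if none does
lex-smallest matching: {3-7, 4-0, 5-11, 6-10, 8-1, 9-18, 13-12}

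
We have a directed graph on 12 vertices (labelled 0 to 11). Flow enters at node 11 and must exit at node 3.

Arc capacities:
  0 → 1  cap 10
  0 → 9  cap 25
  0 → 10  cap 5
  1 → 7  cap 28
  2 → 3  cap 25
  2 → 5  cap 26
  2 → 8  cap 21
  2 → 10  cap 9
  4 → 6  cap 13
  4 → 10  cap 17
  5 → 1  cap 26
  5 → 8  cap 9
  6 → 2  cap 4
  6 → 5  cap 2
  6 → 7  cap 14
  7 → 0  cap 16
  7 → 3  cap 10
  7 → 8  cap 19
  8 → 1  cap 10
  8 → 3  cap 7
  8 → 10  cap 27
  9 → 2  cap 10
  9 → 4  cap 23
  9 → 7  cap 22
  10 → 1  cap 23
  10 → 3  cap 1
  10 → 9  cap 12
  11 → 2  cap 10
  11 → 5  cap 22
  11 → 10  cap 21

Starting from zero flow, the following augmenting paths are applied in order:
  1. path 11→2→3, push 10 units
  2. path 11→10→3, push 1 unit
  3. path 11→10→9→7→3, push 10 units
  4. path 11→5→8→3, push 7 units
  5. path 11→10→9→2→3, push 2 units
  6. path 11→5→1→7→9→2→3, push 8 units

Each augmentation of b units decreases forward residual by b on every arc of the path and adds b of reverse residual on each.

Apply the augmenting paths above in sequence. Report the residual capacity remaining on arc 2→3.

after path 1 (11→2→3, push 10): res(2,3)=15
after path 2 (11→10→3, push 1): res(2,3)=15
after path 3 (11→10→9→7→3, push 10): res(2,3)=15
after path 4 (11→5→8→3, push 7): res(2,3)=15
after path 5 (11→10→9→2→3, push 2): res(2,3)=13
after path 6 (11→5→1→7→9→2→3, push 8): res(2,3)=5

Residual capacity of (2,3): 5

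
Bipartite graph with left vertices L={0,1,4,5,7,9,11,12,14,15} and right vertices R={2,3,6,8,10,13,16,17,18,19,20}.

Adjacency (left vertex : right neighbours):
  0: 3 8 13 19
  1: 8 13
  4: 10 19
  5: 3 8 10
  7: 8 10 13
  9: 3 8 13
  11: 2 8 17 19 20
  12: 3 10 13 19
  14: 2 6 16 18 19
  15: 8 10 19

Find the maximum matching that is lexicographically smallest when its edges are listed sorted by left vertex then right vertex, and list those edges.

Lex-smallest maximum matching: {(0,3), (1,8), (4,10), (7,13), (11,2), (12,19), (14,6)}

|M| = 7 (so the lex-smallest maximum matching has 7 edges)
process left vertices in ascending order; for each, take the smallest-labelled available neighbour that still permits 7 edges overall, or leave it unmatched if none does
lex-smallest matching: {0-3, 1-8, 4-10, 7-13, 11-2, 12-19, 14-6}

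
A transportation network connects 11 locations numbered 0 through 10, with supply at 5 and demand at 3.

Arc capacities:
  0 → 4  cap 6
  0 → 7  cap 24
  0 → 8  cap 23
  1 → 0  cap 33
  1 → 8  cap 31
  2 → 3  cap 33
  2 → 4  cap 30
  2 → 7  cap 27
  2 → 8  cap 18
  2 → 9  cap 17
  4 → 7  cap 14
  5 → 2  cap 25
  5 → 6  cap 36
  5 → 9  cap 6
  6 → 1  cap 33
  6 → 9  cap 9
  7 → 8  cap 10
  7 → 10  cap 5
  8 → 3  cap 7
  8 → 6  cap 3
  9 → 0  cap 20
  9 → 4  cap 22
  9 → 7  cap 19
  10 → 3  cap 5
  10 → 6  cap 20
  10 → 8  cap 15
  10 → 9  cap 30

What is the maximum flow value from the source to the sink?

augment #1: 5→2→3 bottleneck 25, total now 25
augment #2: 5→6→1→8→3 bottleneck 7, total now 32
augment #3: 5→9→7→10→3 bottleneck 5, total now 37

Maximum flow value: 37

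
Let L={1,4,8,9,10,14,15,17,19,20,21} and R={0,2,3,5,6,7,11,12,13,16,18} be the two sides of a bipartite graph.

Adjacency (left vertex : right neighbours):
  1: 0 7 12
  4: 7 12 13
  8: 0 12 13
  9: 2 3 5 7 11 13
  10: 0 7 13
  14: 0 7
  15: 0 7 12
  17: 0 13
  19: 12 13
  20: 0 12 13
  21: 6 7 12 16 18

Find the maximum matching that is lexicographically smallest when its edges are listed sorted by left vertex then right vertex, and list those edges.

|M| = 6 (so the lex-smallest maximum matching has 6 edges)
process left vertices in ascending order; for each, take the smallest-labelled available neighbour that still permits 6 edges overall, or leave it unmatched if none does
lex-smallest matching: {1-0, 4-7, 8-12, 9-2, 10-13, 21-6}

Lex-smallest maximum matching: {(1,0), (4,7), (8,12), (9,2), (10,13), (21,6)}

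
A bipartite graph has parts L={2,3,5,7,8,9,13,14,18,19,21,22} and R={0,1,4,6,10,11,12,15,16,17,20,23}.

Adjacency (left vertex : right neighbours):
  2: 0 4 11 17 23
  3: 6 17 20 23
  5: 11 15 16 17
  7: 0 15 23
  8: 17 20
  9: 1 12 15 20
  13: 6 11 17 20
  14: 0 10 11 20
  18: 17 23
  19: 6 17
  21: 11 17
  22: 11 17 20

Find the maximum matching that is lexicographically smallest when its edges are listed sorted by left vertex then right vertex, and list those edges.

|M| = 10 (so the lex-smallest maximum matching has 10 edges)
process left vertices in ascending order; for each, take the smallest-labelled available neighbour that still permits 10 edges overall, or leave it unmatched if none does
lex-smallest matching: {2-0, 3-6, 5-16, 7-15, 8-17, 9-1, 13-11, 14-10, 18-23, 22-20}

Lex-smallest maximum matching: {(2,0), (3,6), (5,16), (7,15), (8,17), (9,1), (13,11), (14,10), (18,23), (22,20)}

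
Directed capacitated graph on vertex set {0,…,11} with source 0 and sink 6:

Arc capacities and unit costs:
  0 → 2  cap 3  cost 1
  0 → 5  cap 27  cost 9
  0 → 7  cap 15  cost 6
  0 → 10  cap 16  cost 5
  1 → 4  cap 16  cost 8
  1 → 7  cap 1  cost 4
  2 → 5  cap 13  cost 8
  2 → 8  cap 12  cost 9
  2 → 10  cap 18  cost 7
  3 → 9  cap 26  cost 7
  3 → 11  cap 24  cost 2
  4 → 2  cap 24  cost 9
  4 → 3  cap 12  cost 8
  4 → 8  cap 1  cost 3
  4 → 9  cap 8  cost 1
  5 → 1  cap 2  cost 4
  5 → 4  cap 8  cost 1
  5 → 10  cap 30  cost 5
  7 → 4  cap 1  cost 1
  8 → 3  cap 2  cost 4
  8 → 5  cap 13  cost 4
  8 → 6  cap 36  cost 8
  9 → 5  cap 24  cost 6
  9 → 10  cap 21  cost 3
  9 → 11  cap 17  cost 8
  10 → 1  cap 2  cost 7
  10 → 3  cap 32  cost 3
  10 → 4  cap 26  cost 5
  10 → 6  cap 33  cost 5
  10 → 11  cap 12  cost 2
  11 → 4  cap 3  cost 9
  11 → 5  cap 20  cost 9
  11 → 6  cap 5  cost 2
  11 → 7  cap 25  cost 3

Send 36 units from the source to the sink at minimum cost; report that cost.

Minimum cost for 36 units: 514

shortest-cost path #1: 0→10→11→6 push 5 @ unit cost 9 (adds 45)
shortest-cost path #2: 0→10→6 push 11 @ unit cost 10 (adds 110)
shortest-cost path #3: 0→2→10→6 push 3 @ unit cost 13 (adds 39)
shortest-cost path #4: 0→7→4→9→10→6 push 1 @ unit cost 16 (adds 16)
shortest-cost path #5: 0→5→10→6 push 16 @ unit cost 19 (adds 304)
total cost = 514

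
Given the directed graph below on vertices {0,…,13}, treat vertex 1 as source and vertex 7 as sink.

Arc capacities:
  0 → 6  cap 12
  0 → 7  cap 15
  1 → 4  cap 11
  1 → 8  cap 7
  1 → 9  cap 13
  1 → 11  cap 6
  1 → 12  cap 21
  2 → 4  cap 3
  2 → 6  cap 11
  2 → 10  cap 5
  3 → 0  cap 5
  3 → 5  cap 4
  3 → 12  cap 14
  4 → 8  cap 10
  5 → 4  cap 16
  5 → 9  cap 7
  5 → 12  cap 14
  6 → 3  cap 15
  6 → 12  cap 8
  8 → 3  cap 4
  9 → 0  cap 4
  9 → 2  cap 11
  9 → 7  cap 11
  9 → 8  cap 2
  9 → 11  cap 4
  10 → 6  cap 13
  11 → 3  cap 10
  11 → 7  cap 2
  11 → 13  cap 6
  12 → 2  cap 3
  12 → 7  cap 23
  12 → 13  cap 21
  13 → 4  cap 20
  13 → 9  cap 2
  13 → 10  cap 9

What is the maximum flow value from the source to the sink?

Maximum flow value: 44

augment #1: 1→9→7 bottleneck 11, total now 11
augment #2: 1→11→7 bottleneck 2, total now 13
augment #3: 1→12→7 bottleneck 21, total now 34
augment #4: 1→9→0→7 bottleneck 2, total now 36
augment #5: 1→8→3→0→7 bottleneck 4, total now 40
augment #6: 1→11→3→0→7 bottleneck 1, total now 41
augment #7: 1→11→3→12→7 bottleneck 2, total now 43
augment #8: 1→11→13→9→0→7 bottleneck 1, total now 44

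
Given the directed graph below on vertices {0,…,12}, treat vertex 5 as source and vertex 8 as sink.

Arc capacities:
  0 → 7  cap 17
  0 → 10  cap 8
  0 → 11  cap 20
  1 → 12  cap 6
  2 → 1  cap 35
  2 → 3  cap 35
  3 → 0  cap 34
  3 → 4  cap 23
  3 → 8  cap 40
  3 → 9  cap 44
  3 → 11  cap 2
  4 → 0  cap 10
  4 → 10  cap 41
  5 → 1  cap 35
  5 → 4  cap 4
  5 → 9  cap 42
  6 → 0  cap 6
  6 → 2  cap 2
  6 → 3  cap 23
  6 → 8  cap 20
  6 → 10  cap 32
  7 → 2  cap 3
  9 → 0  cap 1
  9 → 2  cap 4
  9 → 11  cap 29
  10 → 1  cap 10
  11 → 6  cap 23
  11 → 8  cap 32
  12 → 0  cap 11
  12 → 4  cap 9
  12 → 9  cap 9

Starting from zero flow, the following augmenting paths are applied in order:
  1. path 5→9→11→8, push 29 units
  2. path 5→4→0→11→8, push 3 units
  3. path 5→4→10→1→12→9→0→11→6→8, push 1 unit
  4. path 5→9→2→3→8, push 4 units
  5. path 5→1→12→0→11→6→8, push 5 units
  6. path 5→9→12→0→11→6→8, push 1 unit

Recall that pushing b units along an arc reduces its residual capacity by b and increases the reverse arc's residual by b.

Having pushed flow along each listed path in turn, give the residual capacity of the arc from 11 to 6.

Residual capacity of (11,6): 16

after path 1 (5→9→11→8, push 29): res(11,6)=23
after path 2 (5→4→0→11→8, push 3): res(11,6)=23
after path 3 (5→4→10→1→12→9→0→11→6→8, push 1): res(11,6)=22
after path 4 (5→9→2→3→8, push 4): res(11,6)=22
after path 5 (5→1→12→0→11→6→8, push 5): res(11,6)=17
after path 6 (5→9→12→0→11→6→8, push 1): res(11,6)=16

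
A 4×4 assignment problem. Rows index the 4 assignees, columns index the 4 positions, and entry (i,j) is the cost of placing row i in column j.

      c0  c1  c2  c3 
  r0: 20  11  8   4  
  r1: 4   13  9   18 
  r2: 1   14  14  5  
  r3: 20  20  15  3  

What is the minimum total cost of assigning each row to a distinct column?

optimal assignment: row0→col1 (cost 11), row1→col2 (cost 9), row2→col0 (cost 1), row3→col3 (cost 3)
total = 11 + 9 + 1 + 3 = 24

Minimum assignment cost: 24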